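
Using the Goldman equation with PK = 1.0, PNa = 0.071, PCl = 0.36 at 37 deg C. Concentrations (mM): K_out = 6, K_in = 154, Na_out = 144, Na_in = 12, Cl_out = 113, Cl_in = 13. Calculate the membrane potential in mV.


Vm = (RT/F)*ln((PK*Ko + PNa*Nao + PCl*Cli)/(PK*Ki + PNa*Nai + PCl*Clo))
Numer = 20.904, Denom = 195.532
Vm = -59.75 mV


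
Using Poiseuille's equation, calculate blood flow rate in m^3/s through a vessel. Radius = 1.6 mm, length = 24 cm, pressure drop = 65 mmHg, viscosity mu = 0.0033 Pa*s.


Q = pi*r^4*dP / (8*mu*L)
r = 0.0016 m, L = 0.24 m
dP = 65 mmHg = 8665.93 Pa
Q = 2.8160e-05 m^3/s


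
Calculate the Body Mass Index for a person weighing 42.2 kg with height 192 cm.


BMI = weight / height^2
height = 192 cm = 1.92 m
BMI = 42.2 / 1.92^2
BMI = 11.45 kg/m^2


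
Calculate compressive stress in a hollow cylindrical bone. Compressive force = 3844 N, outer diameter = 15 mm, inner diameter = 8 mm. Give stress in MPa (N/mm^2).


A = pi*(r_o^2 - r_i^2)
r_o = 7.5 mm, r_i = 4 mm
A = 126.449 mm^2
sigma = F/A = 3844 / 126.449
sigma = 30.4 MPa


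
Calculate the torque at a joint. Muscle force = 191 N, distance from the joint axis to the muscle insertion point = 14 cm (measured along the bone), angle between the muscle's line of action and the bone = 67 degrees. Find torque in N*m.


Torque = F * d * sin(theta)   (moment arm = d*sin(theta))
d = 14 cm = 0.14 m
Torque = 191 * 0.14 * sin(67)
Torque = 24.61 N*m


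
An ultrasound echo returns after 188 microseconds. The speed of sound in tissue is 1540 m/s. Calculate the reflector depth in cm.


depth = c * t / 2
t = 188 us = 1.8800e-04 s
depth = 1540 * 1.8800e-04 / 2
depth = 0.14476 m = 14.476 cm


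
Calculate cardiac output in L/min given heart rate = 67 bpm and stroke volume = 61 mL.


CO = HR * SV
CO = 67 * 61 / 1000
CO = 4.087 L/min


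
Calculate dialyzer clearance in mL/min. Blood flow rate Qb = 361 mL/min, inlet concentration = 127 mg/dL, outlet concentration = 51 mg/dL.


K = Qb * (Cb_in - Cb_out) / Cb_in
K = 361 * (127 - 51) / 127
K = 216 mL/min


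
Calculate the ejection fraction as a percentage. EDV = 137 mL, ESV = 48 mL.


SV = EDV - ESV = 137 - 48 = 89 mL
EF = SV/EDV * 100 = 89/137 * 100
EF = 64.96%


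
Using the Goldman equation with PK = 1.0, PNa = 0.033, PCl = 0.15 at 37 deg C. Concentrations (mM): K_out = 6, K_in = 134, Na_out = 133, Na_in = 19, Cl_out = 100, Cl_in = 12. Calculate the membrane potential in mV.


Vm = (RT/F)*ln((PK*Ko + PNa*Nao + PCl*Cli)/(PK*Ki + PNa*Nai + PCl*Clo))
Numer = 12.189, Denom = 149.627
Vm = -67.02 mV


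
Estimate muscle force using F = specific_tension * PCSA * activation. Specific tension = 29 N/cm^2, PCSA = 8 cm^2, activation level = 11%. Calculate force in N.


F = sigma * PCSA * activation
F = 29 * 8 * 0.11
F = 25.52 N


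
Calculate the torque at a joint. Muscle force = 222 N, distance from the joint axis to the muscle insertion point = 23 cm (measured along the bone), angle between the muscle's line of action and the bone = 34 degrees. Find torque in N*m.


Torque = F * d * sin(theta)   (moment arm = d*sin(theta))
d = 23 cm = 0.23 m
Torque = 222 * 0.23 * sin(34)
Torque = 28.55 N*m


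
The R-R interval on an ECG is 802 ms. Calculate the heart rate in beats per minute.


HR = 60 / RR_interval(s)
RR = 802 ms = 0.802 s
HR = 60 / 0.802 = 74.81 bpm


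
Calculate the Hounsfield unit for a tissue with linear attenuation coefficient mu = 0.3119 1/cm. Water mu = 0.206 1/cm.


HU = ((mu_tissue - mu_water) / mu_water) * 1000
HU = ((0.3119 - 0.206) / 0.206) * 1000
HU = 514.1


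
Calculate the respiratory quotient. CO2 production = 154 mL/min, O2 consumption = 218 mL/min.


RQ = VCO2 / VO2
RQ = 154 / 218
RQ = 0.7064


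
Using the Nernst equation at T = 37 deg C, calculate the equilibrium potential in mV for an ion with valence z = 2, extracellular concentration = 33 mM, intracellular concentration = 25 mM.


E = (RT/(zF)) * ln(C_out/C_in)
T = 37 + 273.15 = 310.15 K
E = (8.314 * 310.15 / (2 * 96485)) * ln(33/25)
E = 3.71 mV


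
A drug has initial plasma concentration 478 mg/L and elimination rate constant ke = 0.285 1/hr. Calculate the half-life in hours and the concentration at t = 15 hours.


t_half = ln(2) / ke = 0.693147 / 0.285 = 2.432 hr
C(t) = C0 * exp(-ke*t) = 478 * exp(-0.285*15)
C(15) = 6.65 mg/L


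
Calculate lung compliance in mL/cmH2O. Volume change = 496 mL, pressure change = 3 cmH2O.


C = dV / dP
C = 496 / 3
C = 165.3 mL/cmH2O


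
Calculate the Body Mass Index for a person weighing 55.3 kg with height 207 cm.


BMI = weight / height^2
height = 207 cm = 2.07 m
BMI = 55.3 / 2.07^2
BMI = 12.91 kg/m^2


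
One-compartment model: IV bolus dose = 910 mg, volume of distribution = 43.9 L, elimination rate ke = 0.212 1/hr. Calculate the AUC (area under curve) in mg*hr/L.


C0 = Dose/Vd = 910/43.9 = 20.7289 mg/L
AUC = C0/ke = 20.7289/0.212
AUC = 97.78 mg*hr/L


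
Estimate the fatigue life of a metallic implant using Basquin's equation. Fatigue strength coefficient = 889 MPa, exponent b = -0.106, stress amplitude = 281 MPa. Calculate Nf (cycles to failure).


sigma_a = sigma_f' * (2Nf)^b
2Nf = (sigma_a/sigma_f')^(1/b)
2Nf = (281/889)^(1/-0.106)
2Nf = 52338.939
Nf = 2.617e+04


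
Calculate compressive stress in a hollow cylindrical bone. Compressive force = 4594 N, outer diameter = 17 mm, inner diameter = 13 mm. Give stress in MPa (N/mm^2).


A = pi*(r_o^2 - r_i^2)
r_o = 8.5 mm, r_i = 6.5 mm
A = 94.2478 mm^2
sigma = F/A = 4594 / 94.2478
sigma = 48.74 MPa


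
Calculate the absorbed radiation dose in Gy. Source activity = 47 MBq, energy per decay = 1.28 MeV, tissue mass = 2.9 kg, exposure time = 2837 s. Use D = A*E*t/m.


A = 47 MBq = 4.7000e+07 Bq
E = 1.28 MeV = 2.05056e-13 J
D = A*E*t/m = 4.7000e+07*2.05056e-13*2837/2.9
D = 0.009428 Gy


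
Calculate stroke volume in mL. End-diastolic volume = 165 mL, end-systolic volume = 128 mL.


SV = EDV - ESV
SV = 165 - 128
SV = 37 mL


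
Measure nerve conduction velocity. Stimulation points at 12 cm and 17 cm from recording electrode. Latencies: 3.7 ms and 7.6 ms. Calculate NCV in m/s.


Distance = (17 - 12) / 100 = 0.05 m
dt = (7.6 - 3.7) / 1000 = 0.0039 s
NCV = dist / dt = 12.82 m/s


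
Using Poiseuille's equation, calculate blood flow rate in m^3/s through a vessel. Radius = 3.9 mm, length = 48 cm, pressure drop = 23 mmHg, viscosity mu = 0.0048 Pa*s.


Q = pi*r^4*dP / (8*mu*L)
r = 0.0039 m, L = 0.48 m
dP = 23 mmHg = 3066.406 Pa
Q = 1.2091e-04 m^3/s


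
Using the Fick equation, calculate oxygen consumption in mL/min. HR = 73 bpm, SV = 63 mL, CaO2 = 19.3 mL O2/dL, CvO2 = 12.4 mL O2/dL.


CO = HR*SV = 73*63/1000 = 4.599 L/min
a-v O2 diff = 19.3 - 12.4 = 6.9 mL/dL
VO2 = CO * (CaO2-CvO2) * 10 dL/L
VO2 = 4.599 * 6.9 * 10
VO2 = 317.3 mL/min


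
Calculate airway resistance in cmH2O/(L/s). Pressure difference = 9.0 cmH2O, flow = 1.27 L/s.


R = dP / flow
R = 9.0 / 1.27
R = 7.087 cmH2O/(L/s)


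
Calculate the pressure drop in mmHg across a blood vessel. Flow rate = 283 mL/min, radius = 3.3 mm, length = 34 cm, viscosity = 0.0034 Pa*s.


dP = 8*mu*L*Q / (pi*r^4)
Q = 283 mL/min = 4.71667e-06 m^3/s
dP = 117.079 Pa = 117.079 / 133.322 mmHg = 0.8782 mmHg


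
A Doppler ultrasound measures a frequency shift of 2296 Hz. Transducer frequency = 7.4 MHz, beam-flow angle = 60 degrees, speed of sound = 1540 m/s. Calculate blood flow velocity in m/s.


v = fd * c / (2 * f0 * cos(theta))
v = 2296 * 1540 / (2 * 7.4000e+06 * cos(60))
v = 0.4778 m/s


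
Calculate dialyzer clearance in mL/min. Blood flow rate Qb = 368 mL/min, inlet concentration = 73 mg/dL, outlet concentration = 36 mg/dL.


K = Qb * (Cb_in - Cb_out) / Cb_in
K = 368 * (73 - 36) / 73
K = 186.5 mL/min


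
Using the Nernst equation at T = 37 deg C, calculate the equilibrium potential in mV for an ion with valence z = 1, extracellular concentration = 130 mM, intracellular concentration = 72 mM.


E = (RT/(zF)) * ln(C_out/C_in)
T = 37 + 273.15 = 310.15 K
E = (8.314 * 310.15 / (1 * 96485)) * ln(130/72)
E = 15.79 mV


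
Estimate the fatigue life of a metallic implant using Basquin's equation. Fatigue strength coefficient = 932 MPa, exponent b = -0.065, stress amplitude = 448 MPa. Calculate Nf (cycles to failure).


sigma_a = sigma_f' * (2Nf)^b
2Nf = (sigma_a/sigma_f')^(1/b)
2Nf = (448/932)^(1/-0.065)
2Nf = 78420.427
Nf = 3.921e+04


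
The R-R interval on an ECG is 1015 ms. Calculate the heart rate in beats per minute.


HR = 60 / RR_interval(s)
RR = 1015 ms = 1.015 s
HR = 60 / 1.015 = 59.11 bpm


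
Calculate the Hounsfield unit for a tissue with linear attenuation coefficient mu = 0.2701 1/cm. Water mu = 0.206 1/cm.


HU = ((mu_tissue - mu_water) / mu_water) * 1000
HU = ((0.2701 - 0.206) / 0.206) * 1000
HU = 311.2


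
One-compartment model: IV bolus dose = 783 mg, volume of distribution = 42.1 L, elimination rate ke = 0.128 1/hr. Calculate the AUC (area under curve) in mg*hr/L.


C0 = Dose/Vd = 783/42.1 = 18.5986 mg/L
AUC = C0/ke = 18.5986/0.128
AUC = 145.3 mg*hr/L


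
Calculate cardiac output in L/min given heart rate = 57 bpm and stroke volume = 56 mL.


CO = HR * SV
CO = 57 * 56 / 1000
CO = 3.192 L/min


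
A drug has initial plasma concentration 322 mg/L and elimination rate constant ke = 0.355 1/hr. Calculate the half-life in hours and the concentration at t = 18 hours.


t_half = ln(2) / ke = 0.693147 / 0.355 = 1.953 hr
C(t) = C0 * exp(-ke*t) = 322 * exp(-0.355*18)
C(18) = 0.5404 mg/L


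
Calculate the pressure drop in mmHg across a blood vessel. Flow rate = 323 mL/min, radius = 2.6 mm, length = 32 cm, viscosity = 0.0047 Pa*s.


dP = 8*mu*L*Q / (pi*r^4)
Q = 323 mL/min = 5.38333e-06 m^3/s
dP = 451.176 Pa = 451.176 / 133.322 mmHg = 3.384 mmHg


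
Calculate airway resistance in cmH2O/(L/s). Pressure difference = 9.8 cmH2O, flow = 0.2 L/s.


R = dP / flow
R = 9.8 / 0.2
R = 49 cmH2O/(L/s)


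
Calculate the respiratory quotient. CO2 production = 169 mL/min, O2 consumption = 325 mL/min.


RQ = VCO2 / VO2
RQ = 169 / 325
RQ = 0.52


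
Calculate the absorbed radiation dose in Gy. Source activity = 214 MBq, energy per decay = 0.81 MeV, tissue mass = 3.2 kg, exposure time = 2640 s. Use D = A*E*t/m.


A = 214 MBq = 2.1400e+08 Bq
E = 0.81 MeV = 1.29762e-13 J
D = A*E*t/m = 2.1400e+08*1.29762e-13*2640/3.2
D = 0.02291 Gy


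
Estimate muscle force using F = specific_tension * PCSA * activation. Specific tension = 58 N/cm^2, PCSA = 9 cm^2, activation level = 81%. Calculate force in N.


F = sigma * PCSA * activation
F = 58 * 9 * 0.81
F = 422.8 N


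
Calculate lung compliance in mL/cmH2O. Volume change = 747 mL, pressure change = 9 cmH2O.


C = dV / dP
C = 747 / 9
C = 83 mL/cmH2O


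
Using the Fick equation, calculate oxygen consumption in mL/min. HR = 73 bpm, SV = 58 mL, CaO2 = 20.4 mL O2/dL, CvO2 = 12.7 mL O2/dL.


CO = HR*SV = 73*58/1000 = 4.234 L/min
a-v O2 diff = 20.4 - 12.7 = 7.7 mL/dL
VO2 = CO * (CaO2-CvO2) * 10 dL/L
VO2 = 4.234 * 7.7 * 10
VO2 = 326 mL/min


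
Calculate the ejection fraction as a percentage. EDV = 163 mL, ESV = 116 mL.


SV = EDV - ESV = 163 - 116 = 47 mL
EF = SV/EDV * 100 = 47/163 * 100
EF = 28.83%


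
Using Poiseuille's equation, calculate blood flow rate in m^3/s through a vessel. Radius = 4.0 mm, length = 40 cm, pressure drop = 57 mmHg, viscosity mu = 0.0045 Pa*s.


Q = pi*r^4*dP / (8*mu*L)
r = 0.004 m, L = 0.4 m
dP = 57 mmHg = 7599.354 Pa
Q = 4.2443e-04 m^3/s


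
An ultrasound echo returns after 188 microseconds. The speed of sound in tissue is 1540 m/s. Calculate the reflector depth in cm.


depth = c * t / 2
t = 188 us = 1.8800e-04 s
depth = 1540 * 1.8800e-04 / 2
depth = 0.14476 m = 14.476 cm


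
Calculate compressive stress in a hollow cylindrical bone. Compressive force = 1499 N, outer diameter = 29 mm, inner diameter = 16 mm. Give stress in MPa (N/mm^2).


A = pi*(r_o^2 - r_i^2)
r_o = 14.5 mm, r_i = 8 mm
A = 459.458 mm^2
sigma = F/A = 1499 / 459.458
sigma = 3.263 MPa


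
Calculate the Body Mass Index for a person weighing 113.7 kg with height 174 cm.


BMI = weight / height^2
height = 174 cm = 1.74 m
BMI = 113.7 / 1.74^2
BMI = 37.55 kg/m^2


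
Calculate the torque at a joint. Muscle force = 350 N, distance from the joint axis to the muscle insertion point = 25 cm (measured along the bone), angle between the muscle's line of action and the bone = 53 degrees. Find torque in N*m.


Torque = F * d * sin(theta)   (moment arm = d*sin(theta))
d = 25 cm = 0.25 m
Torque = 350 * 0.25 * sin(53)
Torque = 69.88 N*m


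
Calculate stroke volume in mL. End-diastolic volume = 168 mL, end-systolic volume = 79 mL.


SV = EDV - ESV
SV = 168 - 79
SV = 89 mL


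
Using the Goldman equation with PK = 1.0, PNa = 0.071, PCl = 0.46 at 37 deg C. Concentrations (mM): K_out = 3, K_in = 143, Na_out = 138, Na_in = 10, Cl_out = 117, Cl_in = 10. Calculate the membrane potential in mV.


Vm = (RT/F)*ln((PK*Ko + PNa*Nao + PCl*Cli)/(PK*Ki + PNa*Nai + PCl*Clo))
Numer = 17.398, Denom = 197.53
Vm = -64.93 mV


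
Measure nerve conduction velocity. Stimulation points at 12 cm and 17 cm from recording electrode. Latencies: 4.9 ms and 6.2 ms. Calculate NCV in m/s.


Distance = (17 - 12) / 100 = 0.05 m
dt = (6.2 - 4.9) / 1000 = 0.0013 s
NCV = dist / dt = 38.46 m/s


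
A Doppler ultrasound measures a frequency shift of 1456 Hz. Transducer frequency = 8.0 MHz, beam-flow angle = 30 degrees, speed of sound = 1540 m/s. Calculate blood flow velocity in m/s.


v = fd * c / (2 * f0 * cos(theta))
v = 1456 * 1540 / (2 * 8.0000e+06 * cos(30))
v = 0.1618 m/s


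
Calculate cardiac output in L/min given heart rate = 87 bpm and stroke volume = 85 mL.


CO = HR * SV
CO = 87 * 85 / 1000
CO = 7.395 L/min


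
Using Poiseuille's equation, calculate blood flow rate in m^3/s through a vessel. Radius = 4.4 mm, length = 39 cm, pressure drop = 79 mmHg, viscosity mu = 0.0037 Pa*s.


Q = pi*r^4*dP / (8*mu*L)
r = 0.0044 m, L = 0.39 m
dP = 79 mmHg = 10532.438 Pa
Q = 0.001074 m^3/s


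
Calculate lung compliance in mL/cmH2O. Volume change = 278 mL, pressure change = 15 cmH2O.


C = dV / dP
C = 278 / 15
C = 18.53 mL/cmH2O


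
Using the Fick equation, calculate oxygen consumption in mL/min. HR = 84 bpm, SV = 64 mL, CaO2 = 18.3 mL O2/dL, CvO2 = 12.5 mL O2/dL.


CO = HR*SV = 84*64/1000 = 5.376 L/min
a-v O2 diff = 18.3 - 12.5 = 5.8 mL/dL
VO2 = CO * (CaO2-CvO2) * 10 dL/L
VO2 = 5.376 * 5.8 * 10
VO2 = 311.8 mL/min


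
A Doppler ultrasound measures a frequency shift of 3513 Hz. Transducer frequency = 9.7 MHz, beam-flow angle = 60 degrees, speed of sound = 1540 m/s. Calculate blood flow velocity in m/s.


v = fd * c / (2 * f0 * cos(theta))
v = 3513 * 1540 / (2 * 9.7000e+06 * cos(60))
v = 0.5577 m/s


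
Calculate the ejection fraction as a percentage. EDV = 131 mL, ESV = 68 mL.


SV = EDV - ESV = 131 - 68 = 63 mL
EF = SV/EDV * 100 = 63/131 * 100
EF = 48.09%


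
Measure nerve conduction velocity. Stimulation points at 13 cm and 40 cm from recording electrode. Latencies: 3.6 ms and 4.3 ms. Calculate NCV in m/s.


Distance = (40 - 13) / 100 = 0.27 m
dt = (4.3 - 3.6) / 1000 = 7.0000e-04 s
NCV = dist / dt = 385.7 m/s


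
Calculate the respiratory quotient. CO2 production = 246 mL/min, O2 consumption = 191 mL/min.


RQ = VCO2 / VO2
RQ = 246 / 191
RQ = 1.288


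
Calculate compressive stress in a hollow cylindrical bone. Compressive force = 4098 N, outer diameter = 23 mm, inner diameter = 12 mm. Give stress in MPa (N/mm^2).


A = pi*(r_o^2 - r_i^2)
r_o = 11.5 mm, r_i = 6 mm
A = 302.378 mm^2
sigma = F/A = 4098 / 302.378
sigma = 13.55 MPa


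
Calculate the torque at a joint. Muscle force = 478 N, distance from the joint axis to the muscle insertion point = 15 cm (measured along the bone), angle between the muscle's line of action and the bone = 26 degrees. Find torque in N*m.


Torque = F * d * sin(theta)   (moment arm = d*sin(theta))
d = 15 cm = 0.15 m
Torque = 478 * 0.15 * sin(26)
Torque = 31.43 N*m


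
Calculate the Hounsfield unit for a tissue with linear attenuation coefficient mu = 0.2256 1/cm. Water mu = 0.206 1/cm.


HU = ((mu_tissue - mu_water) / mu_water) * 1000
HU = ((0.2256 - 0.206) / 0.206) * 1000
HU = 95.15


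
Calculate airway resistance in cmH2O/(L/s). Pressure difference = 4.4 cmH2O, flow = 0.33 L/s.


R = dP / flow
R = 4.4 / 0.33
R = 13.33 cmH2O/(L/s)


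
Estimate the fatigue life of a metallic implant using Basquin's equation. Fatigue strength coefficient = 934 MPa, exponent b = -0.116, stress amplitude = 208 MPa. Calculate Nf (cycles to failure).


sigma_a = sigma_f' * (2Nf)^b
2Nf = (sigma_a/sigma_f')^(1/b)
2Nf = (208/934)^(1/-0.116)
2Nf = 419888.5
Nf = 2.099e+05


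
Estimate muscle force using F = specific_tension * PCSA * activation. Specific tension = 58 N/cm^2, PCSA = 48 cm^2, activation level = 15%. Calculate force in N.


F = sigma * PCSA * activation
F = 58 * 48 * 0.15
F = 417.6 N


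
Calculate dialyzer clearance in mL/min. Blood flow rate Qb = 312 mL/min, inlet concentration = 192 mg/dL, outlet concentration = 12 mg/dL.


K = Qb * (Cb_in - Cb_out) / Cb_in
K = 312 * (192 - 12) / 192
K = 292.5 mL/min


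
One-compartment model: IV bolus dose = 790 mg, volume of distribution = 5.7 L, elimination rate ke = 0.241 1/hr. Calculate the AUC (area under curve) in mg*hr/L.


C0 = Dose/Vd = 790/5.7 = 138.596 mg/L
AUC = C0/ke = 138.596/0.241
AUC = 575.1 mg*hr/L


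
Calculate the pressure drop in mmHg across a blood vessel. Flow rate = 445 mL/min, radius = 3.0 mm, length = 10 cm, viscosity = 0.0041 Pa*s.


dP = 8*mu*L*Q / (pi*r^4)
Q = 445 mL/min = 7.41667e-06 m^3/s
dP = 95.5978 Pa = 95.5978 / 133.322 mmHg = 0.717 mmHg


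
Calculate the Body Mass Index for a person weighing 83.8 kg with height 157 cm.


BMI = weight / height^2
height = 157 cm = 1.57 m
BMI = 83.8 / 1.57^2
BMI = 34 kg/m^2


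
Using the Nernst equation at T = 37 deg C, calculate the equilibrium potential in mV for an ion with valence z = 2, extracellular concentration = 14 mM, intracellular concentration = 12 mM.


E = (RT/(zF)) * ln(C_out/C_in)
T = 37 + 273.15 = 310.15 K
E = (8.314 * 310.15 / (2 * 96485)) * ln(14/12)
E = 2.06 mV


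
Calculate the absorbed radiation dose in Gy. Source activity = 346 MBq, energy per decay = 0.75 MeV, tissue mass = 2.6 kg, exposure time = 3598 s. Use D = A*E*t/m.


A = 346 MBq = 3.4600e+08 Bq
E = 0.75 MeV = 1.2015e-13 J
D = A*E*t/m = 3.4600e+08*1.2015e-13*3598/2.6
D = 0.05753 Gy


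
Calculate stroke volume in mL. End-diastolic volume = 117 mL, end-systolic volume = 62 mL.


SV = EDV - ESV
SV = 117 - 62
SV = 55 mL


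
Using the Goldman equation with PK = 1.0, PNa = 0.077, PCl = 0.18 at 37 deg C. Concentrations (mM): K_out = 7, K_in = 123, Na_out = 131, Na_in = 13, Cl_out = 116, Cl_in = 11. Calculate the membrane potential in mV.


Vm = (RT/F)*ln((PK*Ko + PNa*Nao + PCl*Cli)/(PK*Ki + PNa*Nai + PCl*Clo))
Numer = 19.067, Denom = 144.881
Vm = -54.2 mV


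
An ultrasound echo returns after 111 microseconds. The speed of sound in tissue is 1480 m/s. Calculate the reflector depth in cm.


depth = c * t / 2
t = 111 us = 1.1100e-04 s
depth = 1480 * 1.1100e-04 / 2
depth = 0.08214 m = 8.214 cm


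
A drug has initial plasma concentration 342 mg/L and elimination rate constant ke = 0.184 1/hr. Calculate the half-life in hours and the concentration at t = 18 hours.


t_half = ln(2) / ke = 0.693147 / 0.184 = 3.767 hr
C(t) = C0 * exp(-ke*t) = 342 * exp(-0.184*18)
C(18) = 12.46 mg/L


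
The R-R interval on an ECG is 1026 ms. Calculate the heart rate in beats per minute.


HR = 60 / RR_interval(s)
RR = 1026 ms = 1.026 s
HR = 60 / 1.026 = 58.48 bpm


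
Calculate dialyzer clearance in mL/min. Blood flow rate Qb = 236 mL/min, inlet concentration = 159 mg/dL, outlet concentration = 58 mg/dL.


K = Qb * (Cb_in - Cb_out) / Cb_in
K = 236 * (159 - 58) / 159
K = 149.9 mL/min


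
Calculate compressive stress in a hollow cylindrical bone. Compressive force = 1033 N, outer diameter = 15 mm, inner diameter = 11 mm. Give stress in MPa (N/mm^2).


A = pi*(r_o^2 - r_i^2)
r_o = 7.5 mm, r_i = 5.5 mm
A = 81.6814 mm^2
sigma = F/A = 1033 / 81.6814
sigma = 12.65 MPa


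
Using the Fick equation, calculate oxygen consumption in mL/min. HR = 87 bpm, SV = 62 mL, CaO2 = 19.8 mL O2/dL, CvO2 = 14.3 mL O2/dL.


CO = HR*SV = 87*62/1000 = 5.394 L/min
a-v O2 diff = 19.8 - 14.3 = 5.5 mL/dL
VO2 = CO * (CaO2-CvO2) * 10 dL/L
VO2 = 5.394 * 5.5 * 10
VO2 = 296.7 mL/min


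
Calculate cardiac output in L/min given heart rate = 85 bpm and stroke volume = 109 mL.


CO = HR * SV
CO = 85 * 109 / 1000
CO = 9.265 L/min


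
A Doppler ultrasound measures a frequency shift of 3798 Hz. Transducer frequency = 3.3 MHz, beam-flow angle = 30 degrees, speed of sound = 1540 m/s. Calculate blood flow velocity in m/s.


v = fd * c / (2 * f0 * cos(theta))
v = 3798 * 1540 / (2 * 3.3000e+06 * cos(30))
v = 1.023 m/s


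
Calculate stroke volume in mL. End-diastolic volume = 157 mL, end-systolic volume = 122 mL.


SV = EDV - ESV
SV = 157 - 122
SV = 35 mL


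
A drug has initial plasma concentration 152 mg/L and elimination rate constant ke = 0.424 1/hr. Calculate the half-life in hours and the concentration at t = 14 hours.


t_half = ln(2) / ke = 0.693147 / 0.424 = 1.635 hr
C(t) = C0 * exp(-ke*t) = 152 * exp(-0.424*14)
C(14) = 0.4017 mg/L


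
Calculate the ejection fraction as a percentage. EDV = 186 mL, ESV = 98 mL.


SV = EDV - ESV = 186 - 98 = 88 mL
EF = SV/EDV * 100 = 88/186 * 100
EF = 47.31%


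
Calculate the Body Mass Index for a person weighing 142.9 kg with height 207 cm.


BMI = weight / height^2
height = 207 cm = 2.07 m
BMI = 142.9 / 2.07^2
BMI = 33.35 kg/m^2


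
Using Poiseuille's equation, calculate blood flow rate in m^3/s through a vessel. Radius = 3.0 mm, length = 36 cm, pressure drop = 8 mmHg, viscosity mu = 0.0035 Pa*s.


Q = pi*r^4*dP / (8*mu*L)
r = 0.003 m, L = 0.36 m
dP = 8 mmHg = 1066.576 Pa
Q = 2.6926e-05 m^3/s


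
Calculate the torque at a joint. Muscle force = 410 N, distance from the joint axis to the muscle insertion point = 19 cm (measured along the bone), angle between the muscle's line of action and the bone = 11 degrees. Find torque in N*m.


Torque = F * d * sin(theta)   (moment arm = d*sin(theta))
d = 19 cm = 0.19 m
Torque = 410 * 0.19 * sin(11)
Torque = 14.86 N*m


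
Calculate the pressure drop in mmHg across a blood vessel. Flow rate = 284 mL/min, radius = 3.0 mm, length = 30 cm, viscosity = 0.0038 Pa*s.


dP = 8*mu*L*Q / (pi*r^4)
Q = 284 mL/min = 4.73333e-06 m^3/s
dP = 169.639 Pa = 169.639 / 133.322 mmHg = 1.272 mmHg


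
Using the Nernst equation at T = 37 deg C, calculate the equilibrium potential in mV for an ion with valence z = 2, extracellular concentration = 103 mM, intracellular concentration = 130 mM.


E = (RT/(zF)) * ln(C_out/C_in)
T = 37 + 273.15 = 310.15 K
E = (8.314 * 310.15 / (2 * 96485)) * ln(103/130)
E = -3.111 mV


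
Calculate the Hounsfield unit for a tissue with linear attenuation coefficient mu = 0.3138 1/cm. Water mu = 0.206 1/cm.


HU = ((mu_tissue - mu_water) / mu_water) * 1000
HU = ((0.3138 - 0.206) / 0.206) * 1000
HU = 523.3


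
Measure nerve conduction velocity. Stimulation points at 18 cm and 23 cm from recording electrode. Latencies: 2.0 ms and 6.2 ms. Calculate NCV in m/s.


Distance = (23 - 18) / 100 = 0.05 m
dt = (6.2 - 2.0) / 1000 = 0.0042 s
NCV = dist / dt = 11.9 m/s


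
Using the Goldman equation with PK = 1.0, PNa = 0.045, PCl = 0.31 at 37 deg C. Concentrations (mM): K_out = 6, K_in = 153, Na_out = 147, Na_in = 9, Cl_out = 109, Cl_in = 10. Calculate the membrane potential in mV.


Vm = (RT/F)*ln((PK*Ko + PNa*Nao + PCl*Cli)/(PK*Ki + PNa*Nai + PCl*Clo))
Numer = 15.715, Denom = 187.195
Vm = -66.21 mV


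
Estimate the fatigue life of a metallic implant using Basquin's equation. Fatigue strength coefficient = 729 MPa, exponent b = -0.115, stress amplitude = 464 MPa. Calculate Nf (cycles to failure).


sigma_a = sigma_f' * (2Nf)^b
2Nf = (sigma_a/sigma_f')^(1/b)
2Nf = (464/729)^(1/-0.115)
2Nf = 50.835837
Nf = 25.42


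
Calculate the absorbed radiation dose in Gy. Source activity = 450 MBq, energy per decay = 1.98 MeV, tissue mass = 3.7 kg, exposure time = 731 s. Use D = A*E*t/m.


A = 450 MBq = 4.5000e+08 Bq
E = 1.98 MeV = 3.17196e-13 J
D = A*E*t/m = 4.5000e+08*3.17196e-13*731/3.7
D = 0.0282 Gy


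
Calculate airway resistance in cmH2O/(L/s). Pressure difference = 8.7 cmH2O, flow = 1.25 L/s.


R = dP / flow
R = 8.7 / 1.25
R = 6.96 cmH2O/(L/s)


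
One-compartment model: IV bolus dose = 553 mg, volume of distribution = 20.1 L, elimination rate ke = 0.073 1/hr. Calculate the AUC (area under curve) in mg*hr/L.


C0 = Dose/Vd = 553/20.1 = 27.5124 mg/L
AUC = C0/ke = 27.5124/0.073
AUC = 376.9 mg*hr/L


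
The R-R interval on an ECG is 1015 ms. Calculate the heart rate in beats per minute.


HR = 60 / RR_interval(s)
RR = 1015 ms = 1.015 s
HR = 60 / 1.015 = 59.11 bpm


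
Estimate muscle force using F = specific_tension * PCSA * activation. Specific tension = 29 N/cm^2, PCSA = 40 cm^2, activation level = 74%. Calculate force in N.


F = sigma * PCSA * activation
F = 29 * 40 * 0.74
F = 858.4 N


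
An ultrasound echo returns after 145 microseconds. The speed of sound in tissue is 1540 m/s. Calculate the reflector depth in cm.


depth = c * t / 2
t = 145 us = 1.4500e-04 s
depth = 1540 * 1.4500e-04 / 2
depth = 0.11165 m = 11.165 cm


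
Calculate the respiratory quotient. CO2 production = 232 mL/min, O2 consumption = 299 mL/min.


RQ = VCO2 / VO2
RQ = 232 / 299
RQ = 0.7759


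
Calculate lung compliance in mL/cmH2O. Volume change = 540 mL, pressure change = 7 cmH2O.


C = dV / dP
C = 540 / 7
C = 77.14 mL/cmH2O


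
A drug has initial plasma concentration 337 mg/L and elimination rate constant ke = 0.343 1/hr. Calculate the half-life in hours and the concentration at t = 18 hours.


t_half = ln(2) / ke = 0.693147 / 0.343 = 2.021 hr
C(t) = C0 * exp(-ke*t) = 337 * exp(-0.343*18)
C(18) = 0.7019 mg/L


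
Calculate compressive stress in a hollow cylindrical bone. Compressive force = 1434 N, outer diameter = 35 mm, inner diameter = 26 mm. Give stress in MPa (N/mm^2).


A = pi*(r_o^2 - r_i^2)
r_o = 17.5 mm, r_i = 13 mm
A = 431.184 mm^2
sigma = F/A = 1434 / 431.184
sigma = 3.326 MPa


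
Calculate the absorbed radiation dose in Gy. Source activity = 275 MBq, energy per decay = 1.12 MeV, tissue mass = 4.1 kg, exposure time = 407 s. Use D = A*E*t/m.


A = 275 MBq = 2.7500e+08 Bq
E = 1.12 MeV = 1.79424e-13 J
D = A*E*t/m = 2.7500e+08*1.79424e-13*407/4.1
D = 0.004898 Gy


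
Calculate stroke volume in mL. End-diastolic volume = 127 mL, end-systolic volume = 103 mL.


SV = EDV - ESV
SV = 127 - 103
SV = 24 mL


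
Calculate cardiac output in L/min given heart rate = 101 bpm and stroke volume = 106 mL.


CO = HR * SV
CO = 101 * 106 / 1000
CO = 10.71 L/min


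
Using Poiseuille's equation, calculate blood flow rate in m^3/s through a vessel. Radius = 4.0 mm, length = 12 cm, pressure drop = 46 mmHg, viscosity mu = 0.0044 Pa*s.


Q = pi*r^4*dP / (8*mu*L)
r = 0.004 m, L = 0.12 m
dP = 46 mmHg = 6132.812 Pa
Q = 0.001168 m^3/s


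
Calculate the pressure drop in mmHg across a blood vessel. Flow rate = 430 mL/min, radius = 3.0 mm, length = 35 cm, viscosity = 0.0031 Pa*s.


dP = 8*mu*L*Q / (pi*r^4)
Q = 430 mL/min = 7.16667e-06 m^3/s
dP = 244.457 Pa = 244.457 / 133.322 mmHg = 1.834 mmHg


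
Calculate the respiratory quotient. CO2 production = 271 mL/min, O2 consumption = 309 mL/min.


RQ = VCO2 / VO2
RQ = 271 / 309
RQ = 0.877


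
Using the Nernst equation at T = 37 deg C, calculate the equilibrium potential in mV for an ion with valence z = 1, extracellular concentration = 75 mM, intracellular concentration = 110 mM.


E = (RT/(zF)) * ln(C_out/C_in)
T = 37 + 273.15 = 310.15 K
E = (8.314 * 310.15 / (1 * 96485)) * ln(75/110)
E = -10.24 mV


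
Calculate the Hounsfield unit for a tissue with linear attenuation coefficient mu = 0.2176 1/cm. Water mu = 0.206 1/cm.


HU = ((mu_tissue - mu_water) / mu_water) * 1000
HU = ((0.2176 - 0.206) / 0.206) * 1000
HU = 56.31


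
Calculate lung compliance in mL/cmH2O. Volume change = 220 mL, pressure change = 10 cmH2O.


C = dV / dP
C = 220 / 10
C = 22 mL/cmH2O


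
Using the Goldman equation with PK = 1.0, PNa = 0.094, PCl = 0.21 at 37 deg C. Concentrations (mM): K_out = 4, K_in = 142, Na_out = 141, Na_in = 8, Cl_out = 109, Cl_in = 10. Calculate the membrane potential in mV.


Vm = (RT/F)*ln((PK*Ko + PNa*Nao + PCl*Cli)/(PK*Ki + PNa*Nai + PCl*Clo))
Numer = 19.354, Denom = 165.642
Vm = -57.38 mV


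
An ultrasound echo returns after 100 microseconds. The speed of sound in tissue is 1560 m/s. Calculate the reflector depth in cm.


depth = c * t / 2
t = 100 us = 1.0000e-04 s
depth = 1560 * 1.0000e-04 / 2
depth = 0.078 m = 7.8 cm


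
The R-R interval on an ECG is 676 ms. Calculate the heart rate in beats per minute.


HR = 60 / RR_interval(s)
RR = 676 ms = 0.676 s
HR = 60 / 0.676 = 88.76 bpm


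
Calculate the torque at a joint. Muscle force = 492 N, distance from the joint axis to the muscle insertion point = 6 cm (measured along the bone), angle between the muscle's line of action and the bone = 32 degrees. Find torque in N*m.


Torque = F * d * sin(theta)   (moment arm = d*sin(theta))
d = 6 cm = 0.06 m
Torque = 492 * 0.06 * sin(32)
Torque = 15.64 N*m


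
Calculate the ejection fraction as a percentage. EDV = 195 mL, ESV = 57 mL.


SV = EDV - ESV = 195 - 57 = 138 mL
EF = SV/EDV * 100 = 138/195 * 100
EF = 70.77%


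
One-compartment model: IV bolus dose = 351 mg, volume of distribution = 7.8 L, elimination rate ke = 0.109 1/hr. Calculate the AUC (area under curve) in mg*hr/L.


C0 = Dose/Vd = 351/7.8 = 45 mg/L
AUC = C0/ke = 45/0.109
AUC = 412.8 mg*hr/L


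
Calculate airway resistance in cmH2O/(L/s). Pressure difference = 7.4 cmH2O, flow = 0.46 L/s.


R = dP / flow
R = 7.4 / 0.46
R = 16.09 cmH2O/(L/s)


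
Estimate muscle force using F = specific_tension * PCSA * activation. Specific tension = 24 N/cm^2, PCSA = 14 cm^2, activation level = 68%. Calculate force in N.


F = sigma * PCSA * activation
F = 24 * 14 * 0.68
F = 228.5 N


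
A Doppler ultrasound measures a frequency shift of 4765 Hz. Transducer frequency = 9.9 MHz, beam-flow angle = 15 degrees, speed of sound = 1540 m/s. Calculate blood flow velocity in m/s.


v = fd * c / (2 * f0 * cos(theta))
v = 4765 * 1540 / (2 * 9.9000e+06 * cos(15))
v = 0.3837 m/s


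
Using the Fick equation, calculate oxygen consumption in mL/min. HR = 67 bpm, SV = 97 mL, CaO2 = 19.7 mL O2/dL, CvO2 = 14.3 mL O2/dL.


CO = HR*SV = 67*97/1000 = 6.499 L/min
a-v O2 diff = 19.7 - 14.3 = 5.4 mL/dL
VO2 = CO * (CaO2-CvO2) * 10 dL/L
VO2 = 6.499 * 5.4 * 10
VO2 = 350.9 mL/min


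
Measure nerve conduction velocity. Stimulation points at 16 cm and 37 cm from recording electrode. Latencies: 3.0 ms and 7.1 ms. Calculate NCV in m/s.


Distance = (37 - 16) / 100 = 0.21 m
dt = (7.1 - 3.0) / 1000 = 0.0041 s
NCV = dist / dt = 51.22 m/s


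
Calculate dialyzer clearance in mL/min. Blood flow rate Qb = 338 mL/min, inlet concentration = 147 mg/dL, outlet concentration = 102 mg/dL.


K = Qb * (Cb_in - Cb_out) / Cb_in
K = 338 * (147 - 102) / 147
K = 103.5 mL/min


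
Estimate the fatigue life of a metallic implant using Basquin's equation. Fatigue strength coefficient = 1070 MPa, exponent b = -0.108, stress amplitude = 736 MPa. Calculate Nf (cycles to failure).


sigma_a = sigma_f' * (2Nf)^b
2Nf = (sigma_a/sigma_f')^(1/b)
2Nf = (736/1070)^(1/-0.108)
2Nf = 31.965746
Nf = 15.98


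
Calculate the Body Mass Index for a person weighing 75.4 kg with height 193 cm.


BMI = weight / height^2
height = 193 cm = 1.93 m
BMI = 75.4 / 1.93^2
BMI = 20.24 kg/m^2


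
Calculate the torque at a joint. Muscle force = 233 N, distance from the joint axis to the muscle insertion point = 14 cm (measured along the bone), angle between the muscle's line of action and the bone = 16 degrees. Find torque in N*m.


Torque = F * d * sin(theta)   (moment arm = d*sin(theta))
d = 14 cm = 0.14 m
Torque = 233 * 0.14 * sin(16)
Torque = 8.991 N*m


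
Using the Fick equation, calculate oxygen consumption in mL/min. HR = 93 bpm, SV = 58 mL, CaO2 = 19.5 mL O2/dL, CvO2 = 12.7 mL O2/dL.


CO = HR*SV = 93*58/1000 = 5.394 L/min
a-v O2 diff = 19.5 - 12.7 = 6.8 mL/dL
VO2 = CO * (CaO2-CvO2) * 10 dL/L
VO2 = 5.394 * 6.8 * 10
VO2 = 366.8 mL/min


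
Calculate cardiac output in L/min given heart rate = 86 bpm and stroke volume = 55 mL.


CO = HR * SV
CO = 86 * 55 / 1000
CO = 4.73 L/min


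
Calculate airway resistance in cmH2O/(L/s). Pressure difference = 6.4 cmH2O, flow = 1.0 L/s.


R = dP / flow
R = 6.4 / 1.0
R = 6.4 cmH2O/(L/s)


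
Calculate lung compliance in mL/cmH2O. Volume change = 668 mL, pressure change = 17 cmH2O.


C = dV / dP
C = 668 / 17
C = 39.29 mL/cmH2O


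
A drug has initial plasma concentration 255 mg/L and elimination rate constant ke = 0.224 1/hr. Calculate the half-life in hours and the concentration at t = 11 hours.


t_half = ln(2) / ke = 0.693147 / 0.224 = 3.094 hr
C(t) = C0 * exp(-ke*t) = 255 * exp(-0.224*11)
C(11) = 21.7 mg/L


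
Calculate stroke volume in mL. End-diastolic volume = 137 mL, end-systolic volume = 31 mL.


SV = EDV - ESV
SV = 137 - 31
SV = 106 mL


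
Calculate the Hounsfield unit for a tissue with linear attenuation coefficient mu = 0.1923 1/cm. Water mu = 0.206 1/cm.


HU = ((mu_tissue - mu_water) / mu_water) * 1000
HU = ((0.1923 - 0.206) / 0.206) * 1000
HU = -66.5


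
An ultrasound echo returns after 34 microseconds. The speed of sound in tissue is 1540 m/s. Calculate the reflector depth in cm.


depth = c * t / 2
t = 34 us = 3.4000e-05 s
depth = 1540 * 3.4000e-05 / 2
depth = 0.02618 m = 2.618 cm


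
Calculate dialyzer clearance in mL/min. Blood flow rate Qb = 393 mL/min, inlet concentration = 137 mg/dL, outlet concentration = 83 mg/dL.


K = Qb * (Cb_in - Cb_out) / Cb_in
K = 393 * (137 - 83) / 137
K = 154.9 mL/min


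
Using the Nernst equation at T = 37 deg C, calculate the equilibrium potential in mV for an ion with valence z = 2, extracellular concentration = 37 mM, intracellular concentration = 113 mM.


E = (RT/(zF)) * ln(C_out/C_in)
T = 37 + 273.15 = 310.15 K
E = (8.314 * 310.15 / (2 * 96485)) * ln(37/113)
E = -14.92 mV


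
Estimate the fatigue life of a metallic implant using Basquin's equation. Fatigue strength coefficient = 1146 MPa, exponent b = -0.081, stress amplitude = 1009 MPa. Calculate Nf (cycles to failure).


sigma_a = sigma_f' * (2Nf)^b
2Nf = (sigma_a/sigma_f')^(1/b)
2Nf = (1009/1146)^(1/-0.081)
2Nf = 4.8154314
Nf = 2.408


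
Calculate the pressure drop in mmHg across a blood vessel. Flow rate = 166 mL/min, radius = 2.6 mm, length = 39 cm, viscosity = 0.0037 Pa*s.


dP = 8*mu*L*Q / (pi*r^4)
Q = 166 mL/min = 2.76667e-06 m^3/s
dP = 222.469 Pa = 222.469 / 133.322 mmHg = 1.669 mmHg


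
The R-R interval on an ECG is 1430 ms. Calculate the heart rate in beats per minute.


HR = 60 / RR_interval(s)
RR = 1430 ms = 1.43 s
HR = 60 / 1.43 = 41.96 bpm


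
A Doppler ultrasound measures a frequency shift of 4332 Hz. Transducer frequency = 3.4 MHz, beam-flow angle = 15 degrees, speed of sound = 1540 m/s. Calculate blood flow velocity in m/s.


v = fd * c / (2 * f0 * cos(theta))
v = 4332 * 1540 / (2 * 3.4000e+06 * cos(15))
v = 1.016 m/s


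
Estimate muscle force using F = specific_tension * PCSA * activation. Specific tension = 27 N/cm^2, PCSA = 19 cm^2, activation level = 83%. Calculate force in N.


F = sigma * PCSA * activation
F = 27 * 19 * 0.83
F = 425.8 N


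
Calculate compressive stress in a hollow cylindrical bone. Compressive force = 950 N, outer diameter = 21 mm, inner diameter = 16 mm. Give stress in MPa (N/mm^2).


A = pi*(r_o^2 - r_i^2)
r_o = 10.5 mm, r_i = 8 mm
A = 145.299 mm^2
sigma = F/A = 950 / 145.299
sigma = 6.538 MPa


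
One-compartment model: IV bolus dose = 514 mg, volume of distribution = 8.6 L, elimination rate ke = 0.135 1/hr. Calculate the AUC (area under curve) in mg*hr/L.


C0 = Dose/Vd = 514/8.6 = 59.7674 mg/L
AUC = C0/ke = 59.7674/0.135
AUC = 442.7 mg*hr/L


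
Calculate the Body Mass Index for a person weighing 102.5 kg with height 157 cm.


BMI = weight / height^2
height = 157 cm = 1.57 m
BMI = 102.5 / 1.57^2
BMI = 41.58 kg/m^2


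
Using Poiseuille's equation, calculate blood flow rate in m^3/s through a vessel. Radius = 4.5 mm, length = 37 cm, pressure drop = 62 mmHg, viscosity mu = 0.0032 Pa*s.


Q = pi*r^4*dP / (8*mu*L)
r = 0.0045 m, L = 0.37 m
dP = 62 mmHg = 8265.964 Pa
Q = 0.001124 m^3/s


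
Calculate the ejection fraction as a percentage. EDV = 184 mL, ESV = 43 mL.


SV = EDV - ESV = 184 - 43 = 141 mL
EF = SV/EDV * 100 = 141/184 * 100
EF = 76.63%


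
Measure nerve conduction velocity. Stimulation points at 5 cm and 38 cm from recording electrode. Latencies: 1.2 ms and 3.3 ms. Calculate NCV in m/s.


Distance = (38 - 5) / 100 = 0.33 m
dt = (3.3 - 1.2) / 1000 = 0.0021 s
NCV = dist / dt = 157.1 m/s


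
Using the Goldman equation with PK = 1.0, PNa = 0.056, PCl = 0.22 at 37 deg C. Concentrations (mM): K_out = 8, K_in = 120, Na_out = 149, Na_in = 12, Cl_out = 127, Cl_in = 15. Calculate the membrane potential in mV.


Vm = (RT/F)*ln((PK*Ko + PNa*Nao + PCl*Cli)/(PK*Ki + PNa*Nai + PCl*Clo))
Numer = 19.644, Denom = 148.612
Vm = -54.08 mV


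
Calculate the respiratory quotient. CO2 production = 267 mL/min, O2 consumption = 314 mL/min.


RQ = VCO2 / VO2
RQ = 267 / 314
RQ = 0.8503


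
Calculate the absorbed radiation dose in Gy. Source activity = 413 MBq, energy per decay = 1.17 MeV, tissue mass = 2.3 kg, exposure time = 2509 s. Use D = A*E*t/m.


A = 413 MBq = 4.1300e+08 Bq
E = 1.17 MeV = 1.87434e-13 J
D = A*E*t/m = 4.1300e+08*1.87434e-13*2509/2.3
D = 0.08444 Gy


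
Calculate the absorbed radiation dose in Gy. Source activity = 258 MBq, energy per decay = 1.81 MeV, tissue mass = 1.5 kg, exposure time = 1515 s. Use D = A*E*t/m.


A = 258 MBq = 2.5800e+08 Bq
E = 1.81 MeV = 2.89962e-13 J
D = A*E*t/m = 2.5800e+08*2.89962e-13*1515/1.5
D = 0.07556 Gy


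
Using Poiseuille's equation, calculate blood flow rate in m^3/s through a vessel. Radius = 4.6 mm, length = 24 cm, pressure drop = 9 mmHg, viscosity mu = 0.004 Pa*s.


Q = pi*r^4*dP / (8*mu*L)
r = 0.0046 m, L = 0.24 m
dP = 9 mmHg = 1199.898 Pa
Q = 2.1977e-04 m^3/s


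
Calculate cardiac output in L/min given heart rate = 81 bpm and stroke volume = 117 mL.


CO = HR * SV
CO = 81 * 117 / 1000
CO = 9.477 L/min


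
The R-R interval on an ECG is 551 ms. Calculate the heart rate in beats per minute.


HR = 60 / RR_interval(s)
RR = 551 ms = 0.551 s
HR = 60 / 0.551 = 108.9 bpm


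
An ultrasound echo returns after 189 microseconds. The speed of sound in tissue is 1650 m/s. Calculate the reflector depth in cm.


depth = c * t / 2
t = 189 us = 1.8900e-04 s
depth = 1650 * 1.8900e-04 / 2
depth = 0.155925 m = 15.5925 cm


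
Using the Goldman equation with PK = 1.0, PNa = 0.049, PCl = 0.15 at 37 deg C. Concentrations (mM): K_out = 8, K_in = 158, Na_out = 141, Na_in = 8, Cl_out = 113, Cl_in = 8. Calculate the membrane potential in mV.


Vm = (RT/F)*ln((PK*Ko + PNa*Nao + PCl*Cli)/(PK*Ki + PNa*Nai + PCl*Clo))
Numer = 16.109, Denom = 175.342
Vm = -63.8 mV


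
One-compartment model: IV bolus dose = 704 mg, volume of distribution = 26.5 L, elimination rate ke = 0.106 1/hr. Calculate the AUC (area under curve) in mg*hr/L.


C0 = Dose/Vd = 704/26.5 = 26.566 mg/L
AUC = C0/ke = 26.566/0.106
AUC = 250.6 mg*hr/L
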